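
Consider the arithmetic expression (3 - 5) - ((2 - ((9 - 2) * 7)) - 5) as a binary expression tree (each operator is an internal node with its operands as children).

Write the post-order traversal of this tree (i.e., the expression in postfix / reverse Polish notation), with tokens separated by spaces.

Post-order on an expression tree gives postfix notation: for each operator, emit left operand, right operand, then the operator.

3 5 - 2 9 2 - 7 * - 5 - -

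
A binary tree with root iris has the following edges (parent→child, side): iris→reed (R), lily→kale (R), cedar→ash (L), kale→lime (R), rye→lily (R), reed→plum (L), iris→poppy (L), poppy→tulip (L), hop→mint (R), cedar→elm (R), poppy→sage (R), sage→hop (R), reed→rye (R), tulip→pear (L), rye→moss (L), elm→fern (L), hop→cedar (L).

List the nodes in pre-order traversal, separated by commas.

iris, poppy, tulip, pear, sage, hop, cedar, ash, elm, fern, mint, reed, plum, rye, moss, lily, kale, lime

Pre-order visits the node, then its left subtree, then its right subtree.
Visit iris.
At iris: go left to poppy.
  Visit poppy.
  At poppy: go left to tulip.
    Visit tulip.
    At tulip: go left to pear.
      pear is a leaf — visit pear.
    At tulip: no right child.
  At poppy: go right to sage.
    Visit sage.
    At sage: no left child.
    At sage: go right to hop.
      Visit hop.
      At hop: go left to cedar.
        Visit cedar.
        At cedar: go left to ash.
          ash is a leaf — visit ash.
        At cedar: go right to elm.
          Visit elm.
          At elm: go left to fern.
            fern is a leaf — visit fern.
          At elm: no right child.
      At hop: go right to mint.
        mint is a leaf — visit mint.
At iris: go right to reed.
  Visit reed.
  At reed: go left to plum.
    plum is a leaf — visit plum.
  At reed: go right to rye.
    Visit rye.
    At rye: go left to moss.
      moss is a leaf — visit moss.
    At rye: go right to lily.
      Visit lily.
      At lily: no left child.
      At lily: go right to kale.
        Visit kale.
        At kale: no left child.
        At kale: go right to lime.
          lime is a leaf — visit lime.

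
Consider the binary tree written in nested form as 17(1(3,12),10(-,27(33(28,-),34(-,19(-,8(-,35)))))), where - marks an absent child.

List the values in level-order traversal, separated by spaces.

Level-order visits nodes level by level from the root, left to right within each level.
Level 0: 17
Level 1: 1, 10
Level 2: 3, 12, 27
Level 3: 33, 34
Level 4: 28, 19
Level 5: 8
Level 6: 35

17 1 10 3 12 27 33 34 28 19 8 35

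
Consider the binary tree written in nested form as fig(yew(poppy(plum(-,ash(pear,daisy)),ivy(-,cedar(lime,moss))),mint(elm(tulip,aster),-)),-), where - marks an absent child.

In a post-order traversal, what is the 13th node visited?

Post-order visits the left subtree, then the right subtree, then the node.
At fig: go left to yew.
  At yew: go left to poppy.
    At poppy: go left to plum.
      At plum: no left child.
      At plum: go right to ash.
        At ash: go left to pear.
          pear is a leaf — visit pear.
        At ash: go right to daisy.
          daisy is a leaf — visit daisy.
        Visit ash.
      Visit plum.
    At poppy: go right to ivy.
      At ivy: no left child.
      At ivy: go right to cedar.
        At cedar: go left to lime.
          lime is a leaf — visit lime.
        At cedar: go right to moss.
          moss is a leaf — visit moss.
        Visit cedar.
      Visit ivy.
    Visit poppy.
  At yew: go right to mint.
    At mint: go left to elm.
      At elm: go left to tulip.
        tulip is a leaf — visit tulip.
      At elm: go right to aster.
        aster is a leaf — visit aster.
      Visit elm.
    At mint: no right child.
    Visit mint.
  Visit yew.
At fig: no right child.
Visit fig.
Full post-order sequence: pear, daisy, ash, plum, lime, moss, cedar, ivy, poppy, tulip, aster, elm, mint, yew, fig.

mint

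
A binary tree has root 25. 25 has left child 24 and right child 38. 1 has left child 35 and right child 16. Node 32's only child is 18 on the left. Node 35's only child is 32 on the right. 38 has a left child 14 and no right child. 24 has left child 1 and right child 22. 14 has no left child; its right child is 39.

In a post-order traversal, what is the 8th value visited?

Post-order visits the left subtree, then the right subtree, then the node.
At 25: go left to 24.
  At 24: go left to 1.
    At 1: go left to 35.
      At 35: no left child.
      At 35: go right to 32.
        At 32: go left to 18.
          18 is a leaf — visit 18.
        At 32: no right child.
        Visit 32.
      Visit 35.
    At 1: go right to 16.
      16 is a leaf — visit 16.
    Visit 1.
  At 24: go right to 22.
    22 is a leaf — visit 22.
  Visit 24.
At 25: go right to 38.
  At 38: go left to 14.
    At 14: no left child.
    At 14: go right to 39.
      39 is a leaf — visit 39.
    Visit 14.
  At 38: no right child.
  Visit 38.
Visit 25.
Full post-order sequence: 18, 32, 35, 16, 1, 22, 24, 39, 14, 38, 25.

39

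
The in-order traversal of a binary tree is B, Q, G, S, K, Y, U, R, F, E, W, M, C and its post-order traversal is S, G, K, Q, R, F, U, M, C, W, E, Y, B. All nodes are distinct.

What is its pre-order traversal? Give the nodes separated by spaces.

B Y Q K G S E U F R W C M

The last element of post-order is the root; it splits in-order into left and right subtrees.
Root B: left subtree has 0 nodes { }, right has 12 {Q, G, S, K, Y, U, R, F, E, W, M, C}.
  Root Y: left subtree has 4 nodes {Q, G, S, K}, right has 7 {U, R, F, E, W, M, C}.
    Root Q: left subtree has 0 nodes { }, right has 3 {G, S, K}.
      Root K: left subtree has 2 nodes {G, S}, right has 0 { }.
        Root G: left subtree has 0 nodes { }, right has 1 {S}.
    Root E: left subtree has 3 nodes {U, R, F}, right has 3 {W, M, C}.
      Root U: left subtree has 0 nodes { }, right has 2 {R, F}.
        Root F: left subtree has 1 node {R}, right has 0 { }.
      Root W: left subtree has 0 nodes { }, right has 2 {M, C}.
        Root C: left subtree has 1 node {M}, right has 0 { }.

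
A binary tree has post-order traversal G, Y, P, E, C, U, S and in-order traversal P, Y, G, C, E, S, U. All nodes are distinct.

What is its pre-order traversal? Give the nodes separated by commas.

The last element of post-order is the root; it splits in-order into left and right subtrees.
Root S: left subtree has 5 nodes {P, Y, G, C, E}, right has 1 {U}.
  Root C: left subtree has 3 nodes {P, Y, G}, right has 1 {E}.
    Root P: left subtree has 0 nodes { }, right has 2 {Y, G}.
      Root Y: left subtree has 0 nodes { }, right has 1 {G}.

S, C, P, Y, G, E, U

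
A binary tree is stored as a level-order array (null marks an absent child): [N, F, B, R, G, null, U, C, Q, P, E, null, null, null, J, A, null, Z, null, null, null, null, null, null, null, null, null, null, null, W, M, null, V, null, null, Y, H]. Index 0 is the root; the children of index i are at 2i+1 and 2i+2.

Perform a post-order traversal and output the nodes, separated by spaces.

Post-order visits the left subtree, then the right subtree, then the node.
At N: go left to F.
  At F: go left to R.
    At R: go left to C.
      At C: go left to A.
        At A: no left child.
        At A: go right to V.
          V is a leaf — visit V.
        Visit A.
      At C: no right child.
      Visit C.
    At R: go right to Q.
      At Q: go left to Z.
        At Z: go left to Y.
          Y is a leaf — visit Y.
        At Z: go right to H.
          H is a leaf — visit H.
        Visit Z.
      At Q: no right child.
      Visit Q.
    Visit R.
  At F: go right to G.
    At G: go left to P.
      P is a leaf — visit P.
    At G: go right to E.
      E is a leaf — visit E.
    Visit G.
  Visit F.
At N: go right to B.
  At B: no left child.
  At B: go right to U.
    At U: no left child.
    At U: go right to J.
      At J: go left to W.
        W is a leaf — visit W.
      At J: go right to M.
        M is a leaf — visit M.
      Visit J.
    Visit U.
  Visit B.
Visit N.

V A C Y H Z Q R P E G F W M J U B N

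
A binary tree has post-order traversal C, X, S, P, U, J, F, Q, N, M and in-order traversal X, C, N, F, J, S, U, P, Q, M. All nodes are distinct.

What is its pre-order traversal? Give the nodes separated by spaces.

M N X C Q F J U S P

The last element of post-order is the root; it splits in-order into left and right subtrees.
Root M: left subtree has 9 nodes {X, C, N, F, J, S, U, P, Q}, right has 0 { }.
  Root N: left subtree has 2 nodes {X, C}, right has 6 {F, J, S, U, P, Q}.
    Root X: left subtree has 0 nodes { }, right has 1 {C}.
    Root Q: left subtree has 5 nodes {F, J, S, U, P}, right has 0 { }.
      Root F: left subtree has 0 nodes { }, right has 4 {J, S, U, P}.
        Root J: left subtree has 0 nodes { }, right has 3 {S, U, P}.
          Root U: left subtree has 1 node {S}, right has 1 {P}.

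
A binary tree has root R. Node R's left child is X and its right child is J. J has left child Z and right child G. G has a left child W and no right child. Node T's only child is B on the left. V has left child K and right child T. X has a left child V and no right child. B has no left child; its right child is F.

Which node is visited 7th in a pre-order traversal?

F

Pre-order visits the node, then its left subtree, then its right subtree.
Visit R.
At R: go left to X.
  Visit X.
  At X: go left to V.
    Visit V.
    At V: go left to K.
      K is a leaf — visit K.
    At V: go right to T.
      Visit T.
      At T: go left to B.
        Visit B.
        At B: no left child.
        At B: go right to F.
          F is a leaf — visit F.
      At T: no right child.
  At X: no right child.
At R: go right to J.
  Visit J.
  At J: go left to Z.
    Z is a leaf — visit Z.
  At J: go right to G.
    Visit G.
    At G: go left to W.
      W is a leaf — visit W.
    At G: no right child.
Full pre-order sequence: R, X, V, K, T, B, F, J, Z, G, W.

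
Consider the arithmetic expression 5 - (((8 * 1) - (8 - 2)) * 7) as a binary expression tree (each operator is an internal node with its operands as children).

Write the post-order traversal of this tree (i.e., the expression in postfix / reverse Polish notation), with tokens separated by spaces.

Post-order on an expression tree gives postfix notation: for each operator, emit left operand, right operand, then the operator.

5 8 1 * 8 2 - - 7 * -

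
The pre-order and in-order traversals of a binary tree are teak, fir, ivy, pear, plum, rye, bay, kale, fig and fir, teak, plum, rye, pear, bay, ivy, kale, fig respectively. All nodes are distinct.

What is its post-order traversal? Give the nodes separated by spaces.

fir rye plum bay pear fig kale ivy teak

The first element of pre-order is the root; it splits in-order into left and right subtrees.
Root teak: left subtree has 1 node {fir}, right has 7 {plum, rye, pear, bay, ivy, kale, fig}.
  Root ivy: left subtree has 4 nodes {plum, rye, pear, bay}, right has 2 {kale, fig}.
    Root pear: left subtree has 2 nodes {plum, rye}, right has 1 {bay}.
      Root plum: left subtree has 0 nodes { }, right has 1 {rye}.
    Root kale: left subtree has 0 nodes { }, right has 1 {fig}.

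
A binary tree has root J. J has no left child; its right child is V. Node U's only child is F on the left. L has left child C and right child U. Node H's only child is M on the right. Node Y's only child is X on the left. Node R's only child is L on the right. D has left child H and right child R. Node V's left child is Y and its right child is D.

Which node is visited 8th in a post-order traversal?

L

Post-order visits the left subtree, then the right subtree, then the node.
At J: no left child.
At J: go right to V.
  At V: go left to Y.
    At Y: go left to X.
      X is a leaf — visit X.
    At Y: no right child.
    Visit Y.
  At V: go right to D.
    At D: go left to H.
      At H: no left child.
      At H: go right to M.
        M is a leaf — visit M.
      Visit H.
    At D: go right to R.
      At R: no left child.
      At R: go right to L.
        At L: go left to C.
          C is a leaf — visit C.
        At L: go right to U.
          At U: go left to F.
            F is a leaf — visit F.
          At U: no right child.
          Visit U.
        Visit L.
      Visit R.
    Visit D.
  Visit V.
Visit J.
Full post-order sequence: X, Y, M, H, C, F, U, L, R, D, V, J.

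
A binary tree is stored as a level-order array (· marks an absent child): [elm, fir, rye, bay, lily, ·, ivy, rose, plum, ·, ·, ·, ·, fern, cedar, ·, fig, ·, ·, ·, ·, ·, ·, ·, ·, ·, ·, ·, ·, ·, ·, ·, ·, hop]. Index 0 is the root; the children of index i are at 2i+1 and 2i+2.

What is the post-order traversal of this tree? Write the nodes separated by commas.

Post-order visits the left subtree, then the right subtree, then the node.
At elm: go left to fir.
  At fir: go left to bay.
    At bay: go left to rose.
      At rose: no left child.
      At rose: go right to fig.
        At fig: go left to hop.
          hop is a leaf — visit hop.
        At fig: no right child.
        Visit fig.
      Visit rose.
    At bay: go right to plum.
      plum is a leaf — visit plum.
    Visit bay.
  At fir: go right to lily.
    lily is a leaf — visit lily.
  Visit fir.
At elm: go right to rye.
  At rye: no left child.
  At rye: go right to ivy.
    At ivy: go left to fern.
      fern is a leaf — visit fern.
    At ivy: go right to cedar.
      cedar is a leaf — visit cedar.
    Visit ivy.
  Visit rye.
Visit elm.

hop, fig, rose, plum, bay, lily, fir, fern, cedar, ivy, rye, elm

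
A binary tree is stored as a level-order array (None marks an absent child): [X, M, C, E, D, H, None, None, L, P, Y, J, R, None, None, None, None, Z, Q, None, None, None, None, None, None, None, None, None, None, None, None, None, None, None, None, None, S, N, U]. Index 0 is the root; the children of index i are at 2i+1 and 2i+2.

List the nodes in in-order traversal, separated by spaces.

In-order visits the left subtree, then the node, then the right subtree.
At X: go left to M.
  At M: go left to E.
    At E: no left child.
    Visit E.
    At E: go right to L.
      At L: go left to Z.
        At Z: no left child.
        Visit Z.
        At Z: go right to S.
          S is a leaf — visit S.
      Visit L.
      At L: go right to Q.
        At Q: go left to N.
          N is a leaf — visit N.
        Visit Q.
        At Q: go right to U.
          U is a leaf — visit U.
  Visit M.
  At M: go right to D.
    At D: go left to P.
      P is a leaf — visit P.
    Visit D.
    At D: go right to Y.
      Y is a leaf — visit Y.
Visit X.
At X: go right to C.
  At C: go left to H.
    At H: go left to J.
      J is a leaf — visit J.
    Visit H.
    At H: go right to R.
      R is a leaf — visit R.
  Visit C.
  At C: no right child.

E Z S L N Q U M P D Y X J H R C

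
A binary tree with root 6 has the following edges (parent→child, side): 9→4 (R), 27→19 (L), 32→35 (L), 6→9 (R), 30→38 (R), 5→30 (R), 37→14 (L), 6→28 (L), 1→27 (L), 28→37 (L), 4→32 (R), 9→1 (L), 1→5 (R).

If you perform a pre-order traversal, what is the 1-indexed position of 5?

Pre-order visits the node, then its left subtree, then its right subtree.
Visit 6.
At 6: go left to 28.
  Visit 28.
  At 28: go left to 37.
    Visit 37.
    At 37: go left to 14.
      14 is a leaf — visit 14.
    At 37: no right child.
  At 28: no right child.
At 6: go right to 9.
  Visit 9.
  At 9: go left to 1.
    Visit 1.
    At 1: go left to 27.
      Visit 27.
      At 27: go left to 19.
        19 is a leaf — visit 19.
      At 27: no right child.
    At 1: go right to 5.
      Visit 5.
      At 5: no left child.
      At 5: go right to 30.
        Visit 30.
        At 30: no left child.
        At 30: go right to 38.
          38 is a leaf — visit 38.
  At 9: go right to 4.
    Visit 4.
    At 4: no left child.
    At 4: go right to 32.
      Visit 32.
      At 32: go left to 35.
        35 is a leaf — visit 35.
      At 32: no right child.
Full pre-order sequence: 6, 28, 37, 14, 9, 1, 27, 19, 5, 30, 38, 4, 32, 35.

9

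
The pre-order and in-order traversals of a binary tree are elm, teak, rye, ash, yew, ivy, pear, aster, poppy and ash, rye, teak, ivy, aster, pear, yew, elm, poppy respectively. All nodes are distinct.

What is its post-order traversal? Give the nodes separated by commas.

ash, rye, aster, pear, ivy, yew, teak, poppy, elm

The first element of pre-order is the root; it splits in-order into left and right subtrees.
Root elm: left subtree has 7 nodes {ash, rye, teak, ivy, aster, pear, yew}, right has 1 {poppy}.
  Root teak: left subtree has 2 nodes {ash, rye}, right has 4 {ivy, aster, pear, yew}.
    Root rye: left subtree has 1 node {ash}, right has 0 { }.
    Root yew: left subtree has 3 nodes {ivy, aster, pear}, right has 0 { }.
      Root ivy: left subtree has 0 nodes { }, right has 2 {aster, pear}.
        Root pear: left subtree has 1 node {aster}, right has 0 { }.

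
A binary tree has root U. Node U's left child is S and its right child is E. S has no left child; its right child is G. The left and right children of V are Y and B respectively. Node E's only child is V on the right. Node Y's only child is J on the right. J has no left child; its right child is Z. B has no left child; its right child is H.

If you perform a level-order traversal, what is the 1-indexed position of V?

Level-order visits nodes level by level from the root, left to right within each level.
Level 0: U
Level 1: S, E
Level 2: G, V
Level 3: Y, B
Level 4: J, H
Level 5: Z
Full level-order sequence: U, S, E, G, V, Y, B, J, H, Z.

5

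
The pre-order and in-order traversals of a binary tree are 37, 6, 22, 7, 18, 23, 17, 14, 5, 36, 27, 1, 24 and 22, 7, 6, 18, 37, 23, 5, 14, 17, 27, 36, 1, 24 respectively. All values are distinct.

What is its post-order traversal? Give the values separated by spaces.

The first element of pre-order is the root; it splits in-order into left and right subtrees.
Root 37: left subtree has 4 nodes {22, 7, 6, 18}, right has 8 {23, 5, 14, 17, 27, 36, 1, 24}.
  Root 6: left subtree has 2 nodes {22, 7}, right has 1 {18}.
    Root 22: left subtree has 0 nodes { }, right has 1 {7}.
  Root 23: left subtree has 0 nodes { }, right has 7 {5, 14, 17, 27, 36, 1, 24}.
    Root 17: left subtree has 2 nodes {5, 14}, right has 4 {27, 36, 1, 24}.
      Root 14: left subtree has 1 node {5}, right has 0 { }.
      Root 36: left subtree has 1 node {27}, right has 2 {1, 24}.
        Root 1: left subtree has 0 nodes { }, right has 1 {24}.

7 22 18 6 5 14 27 24 1 36 17 23 37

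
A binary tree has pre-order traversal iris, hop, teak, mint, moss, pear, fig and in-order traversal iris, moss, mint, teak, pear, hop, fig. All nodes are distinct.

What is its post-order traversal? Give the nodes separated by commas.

The first element of pre-order is the root; it splits in-order into left and right subtrees.
Root iris: left subtree has 0 nodes { }, right has 6 {moss, mint, teak, pear, hop, fig}.
  Root hop: left subtree has 4 nodes {moss, mint, teak, pear}, right has 1 {fig}.
    Root teak: left subtree has 2 nodes {moss, mint}, right has 1 {pear}.
      Root mint: left subtree has 1 node {moss}, right has 0 { }.

moss, mint, pear, teak, fig, hop, iris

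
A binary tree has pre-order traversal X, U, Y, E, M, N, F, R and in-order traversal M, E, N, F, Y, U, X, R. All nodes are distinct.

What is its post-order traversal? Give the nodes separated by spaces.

M F N E Y U R X

The first element of pre-order is the root; it splits in-order into left and right subtrees.
Root X: left subtree has 6 nodes {M, E, N, F, Y, U}, right has 1 {R}.
  Root U: left subtree has 5 nodes {M, E, N, F, Y}, right has 0 { }.
    Root Y: left subtree has 4 nodes {M, E, N, F}, right has 0 { }.
      Root E: left subtree has 1 node {M}, right has 2 {N, F}.
        Root N: left subtree has 0 nodes { }, right has 1 {F}.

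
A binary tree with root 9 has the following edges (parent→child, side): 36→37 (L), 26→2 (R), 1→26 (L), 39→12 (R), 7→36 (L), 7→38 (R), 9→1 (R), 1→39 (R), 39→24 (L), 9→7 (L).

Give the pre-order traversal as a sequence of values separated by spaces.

Pre-order visits the node, then its left subtree, then its right subtree.
Visit 9.
At 9: go left to 7.
  Visit 7.
  At 7: go left to 36.
    Visit 36.
    At 36: go left to 37.
      37 is a leaf — visit 37.
    At 36: no right child.
  At 7: go right to 38.
    38 is a leaf — visit 38.
At 9: go right to 1.
  Visit 1.
  At 1: go left to 26.
    Visit 26.
    At 26: no left child.
    At 26: go right to 2.
      2 is a leaf — visit 2.
  At 1: go right to 39.
    Visit 39.
    At 39: go left to 24.
      24 is a leaf — visit 24.
    At 39: go right to 12.
      12 is a leaf — visit 12.

9 7 36 37 38 1 26 2 39 24 12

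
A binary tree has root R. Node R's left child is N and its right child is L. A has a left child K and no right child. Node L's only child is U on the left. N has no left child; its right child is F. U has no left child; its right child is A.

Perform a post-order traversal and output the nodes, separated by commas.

Post-order visits the left subtree, then the right subtree, then the node.
At R: go left to N.
  At N: no left child.
  At N: go right to F.
    F is a leaf — visit F.
  Visit N.
At R: go right to L.
  At L: go left to U.
    At U: no left child.
    At U: go right to A.
      At A: go left to K.
        K is a leaf — visit K.
      At A: no right child.
      Visit A.
    Visit U.
  At L: no right child.
  Visit L.
Visit R.

F, N, K, A, U, L, R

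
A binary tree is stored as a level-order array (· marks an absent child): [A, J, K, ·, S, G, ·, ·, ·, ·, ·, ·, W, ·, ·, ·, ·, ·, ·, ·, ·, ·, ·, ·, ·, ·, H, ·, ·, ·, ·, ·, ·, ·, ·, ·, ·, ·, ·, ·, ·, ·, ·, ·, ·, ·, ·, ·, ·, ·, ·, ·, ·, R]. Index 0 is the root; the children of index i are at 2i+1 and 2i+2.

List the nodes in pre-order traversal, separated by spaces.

A J S K G W H R

Pre-order visits the node, then its left subtree, then its right subtree.
Visit A.
At A: go left to J.
  Visit J.
  At J: no left child.
  At J: go right to S.
    S is a leaf — visit S.
At A: go right to K.
  Visit K.
  At K: go left to G.
    Visit G.
    At G: no left child.
    At G: go right to W.
      Visit W.
      At W: no left child.
      At W: go right to H.
        Visit H.
        At H: go left to R.
          R is a leaf — visit R.
        At H: no right child.
  At K: no right child.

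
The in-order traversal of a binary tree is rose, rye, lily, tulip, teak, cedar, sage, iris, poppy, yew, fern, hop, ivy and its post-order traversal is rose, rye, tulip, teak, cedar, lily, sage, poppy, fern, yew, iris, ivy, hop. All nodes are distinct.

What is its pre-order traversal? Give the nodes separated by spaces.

The last element of post-order is the root; it splits in-order into left and right subtrees.
Root hop: left subtree has 11 nodes {rose, rye, lily, tulip, teak, cedar, sage, iris, poppy, yew, fern}, right has 1 {ivy}.
  Root iris: left subtree has 7 nodes {rose, rye, lily, tulip, teak, cedar, sage}, right has 3 {poppy, yew, fern}.
    Root sage: left subtree has 6 nodes {rose, rye, lily, tulip, teak, cedar}, right has 0 { }.
      Root lily: left subtree has 2 nodes {rose, rye}, right has 3 {tulip, teak, cedar}.
        Root rye: left subtree has 1 node {rose}, right has 0 { }.
        Root cedar: left subtree has 2 nodes {tulip, teak}, right has 0 { }.
          Root teak: left subtree has 1 node {tulip}, right has 0 { }.
    Root yew: left subtree has 1 node {poppy}, right has 1 {fern}.

hop iris sage lily rye rose cedar teak tulip yew poppy fern ivy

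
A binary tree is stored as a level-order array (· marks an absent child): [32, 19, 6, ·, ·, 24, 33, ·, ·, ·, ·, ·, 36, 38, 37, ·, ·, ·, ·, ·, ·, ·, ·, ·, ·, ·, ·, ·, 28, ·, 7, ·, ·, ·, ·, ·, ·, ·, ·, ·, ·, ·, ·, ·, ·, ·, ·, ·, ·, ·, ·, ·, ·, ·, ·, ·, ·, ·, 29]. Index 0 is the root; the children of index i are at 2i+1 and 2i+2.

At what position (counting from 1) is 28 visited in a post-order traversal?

5

Post-order visits the left subtree, then the right subtree, then the node.
At 32: go left to 19.
  19 is a leaf — visit 19.
At 32: go right to 6.
  At 6: go left to 24.
    At 24: no left child.
    At 24: go right to 36.
      36 is a leaf — visit 36.
    Visit 24.
  At 6: go right to 33.
    At 33: go left to 38.
      At 38: no left child.
      At 38: go right to 28.
        At 28: no left child.
        At 28: go right to 29.
          29 is a leaf — visit 29.
        Visit 28.
      Visit 38.
    At 33: go right to 37.
      At 37: no left child.
      At 37: go right to 7.
        7 is a leaf — visit 7.
      Visit 37.
    Visit 33.
  Visit 6.
Visit 32.
Full post-order sequence: 19, 36, 24, 29, 28, 38, 7, 37, 33, 6, 32.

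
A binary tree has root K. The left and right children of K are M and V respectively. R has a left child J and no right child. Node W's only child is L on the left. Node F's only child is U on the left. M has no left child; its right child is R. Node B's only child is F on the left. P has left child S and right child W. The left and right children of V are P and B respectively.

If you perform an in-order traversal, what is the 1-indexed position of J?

In-order visits the left subtree, then the node, then the right subtree.
At K: go left to M.
  At M: no left child.
  Visit M.
  At M: go right to R.
    At R: go left to J.
      J is a leaf — visit J.
    Visit R.
    At R: no right child.
Visit K.
At K: go right to V.
  At V: go left to P.
    At P: go left to S.
      S is a leaf — visit S.
    Visit P.
    At P: go right to W.
      At W: go left to L.
        L is a leaf — visit L.
      Visit W.
      At W: no right child.
  Visit V.
  At V: go right to B.
    At B: go left to F.
      At F: go left to U.
        U is a leaf — visit U.
      Visit F.
      At F: no right child.
    Visit B.
    At B: no right child.
Full in-order sequence: M, J, R, K, S, P, L, W, V, U, F, B.

2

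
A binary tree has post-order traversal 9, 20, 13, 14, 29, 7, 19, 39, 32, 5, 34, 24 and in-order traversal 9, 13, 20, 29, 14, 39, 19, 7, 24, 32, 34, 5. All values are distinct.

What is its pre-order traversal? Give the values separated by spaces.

24 39 29 13 9 20 14 19 7 34 32 5

The last element of post-order is the root; it splits in-order into left and right subtrees.
Root 24: left subtree has 8 nodes {9, 13, 20, 29, 14, 39, 19, 7}, right has 3 {32, 34, 5}.
  Root 39: left subtree has 5 nodes {9, 13, 20, 29, 14}, right has 2 {19, 7}.
    Root 29: left subtree has 3 nodes {9, 13, 20}, right has 1 {14}.
      Root 13: left subtree has 1 node {9}, right has 1 {20}.
    Root 19: left subtree has 0 nodes { }, right has 1 {7}.
  Root 34: left subtree has 1 node {32}, right has 1 {5}.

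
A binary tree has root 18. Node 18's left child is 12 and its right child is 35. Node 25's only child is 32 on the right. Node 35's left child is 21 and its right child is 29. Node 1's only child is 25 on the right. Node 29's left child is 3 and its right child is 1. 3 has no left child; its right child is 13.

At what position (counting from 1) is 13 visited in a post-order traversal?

3

Post-order visits the left subtree, then the right subtree, then the node.
At 18: go left to 12.
  12 is a leaf — visit 12.
At 18: go right to 35.
  At 35: go left to 21.
    21 is a leaf — visit 21.
  At 35: go right to 29.
    At 29: go left to 3.
      At 3: no left child.
      At 3: go right to 13.
        13 is a leaf — visit 13.
      Visit 3.
    At 29: go right to 1.
      At 1: no left child.
      At 1: go right to 25.
        At 25: no left child.
        At 25: go right to 32.
          32 is a leaf — visit 32.
        Visit 25.
      Visit 1.
    Visit 29.
  Visit 35.
Visit 18.
Full post-order sequence: 12, 21, 13, 3, 32, 25, 1, 29, 35, 18.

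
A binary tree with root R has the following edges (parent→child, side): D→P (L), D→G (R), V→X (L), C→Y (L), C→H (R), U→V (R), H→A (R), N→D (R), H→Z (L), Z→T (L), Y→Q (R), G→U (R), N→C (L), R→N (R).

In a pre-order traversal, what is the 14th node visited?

V

Pre-order visits the node, then its left subtree, then its right subtree.
Visit R.
At R: no left child.
At R: go right to N.
  Visit N.
  At N: go left to C.
    Visit C.
    At C: go left to Y.
      Visit Y.
      At Y: no left child.
      At Y: go right to Q.
        Q is a leaf — visit Q.
    At C: go right to H.
      Visit H.
      At H: go left to Z.
        Visit Z.
        At Z: go left to T.
          T is a leaf — visit T.
        At Z: no right child.
      At H: go right to A.
        A is a leaf — visit A.
  At N: go right to D.
    Visit D.
    At D: go left to P.
      P is a leaf — visit P.
    At D: go right to G.
      Visit G.
      At G: no left child.
      At G: go right to U.
        Visit U.
        At U: no left child.
        At U: go right to V.
          Visit V.
          At V: go left to X.
            X is a leaf — visit X.
          At V: no right child.
Full pre-order sequence: R, N, C, Y, Q, H, Z, T, A, D, P, G, U, V, X.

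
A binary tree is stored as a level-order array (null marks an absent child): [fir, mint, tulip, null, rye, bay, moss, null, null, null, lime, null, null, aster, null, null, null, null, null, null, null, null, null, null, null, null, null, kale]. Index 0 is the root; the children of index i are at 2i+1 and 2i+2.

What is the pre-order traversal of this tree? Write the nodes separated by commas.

Pre-order visits the node, then its left subtree, then its right subtree.
Visit fir.
At fir: go left to mint.
  Visit mint.
  At mint: no left child.
  At mint: go right to rye.
    Visit rye.
    At rye: no left child.
    At rye: go right to lime.
      lime is a leaf — visit lime.
At fir: go right to tulip.
  Visit tulip.
  At tulip: go left to bay.
    bay is a leaf — visit bay.
  At tulip: go right to moss.
    Visit moss.
    At moss: go left to aster.
      Visit aster.
      At aster: go left to kale.
        kale is a leaf — visit kale.
      At aster: no right child.
    At moss: no right child.

fir, mint, rye, lime, tulip, bay, moss, aster, kale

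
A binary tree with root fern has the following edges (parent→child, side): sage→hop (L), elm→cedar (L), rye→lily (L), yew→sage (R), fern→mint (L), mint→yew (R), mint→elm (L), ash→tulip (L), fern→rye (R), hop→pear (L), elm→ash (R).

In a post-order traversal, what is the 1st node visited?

cedar

Post-order visits the left subtree, then the right subtree, then the node.
At fern: go left to mint.
  At mint: go left to elm.
    At elm: go left to cedar.
      cedar is a leaf — visit cedar.
    At elm: go right to ash.
      At ash: go left to tulip.
        tulip is a leaf — visit tulip.
      At ash: no right child.
      Visit ash.
    Visit elm.
  At mint: go right to yew.
    At yew: no left child.
    At yew: go right to sage.
      At sage: go left to hop.
        At hop: go left to pear.
          pear is a leaf — visit pear.
        At hop: no right child.
        Visit hop.
      At sage: no right child.
      Visit sage.
    Visit yew.
  Visit mint.
At fern: go right to rye.
  At rye: go left to lily.
    lily is a leaf — visit lily.
  At rye: no right child.
  Visit rye.
Visit fern.
Full post-order sequence: cedar, tulip, ash, elm, pear, hop, sage, yew, mint, lily, rye, fern.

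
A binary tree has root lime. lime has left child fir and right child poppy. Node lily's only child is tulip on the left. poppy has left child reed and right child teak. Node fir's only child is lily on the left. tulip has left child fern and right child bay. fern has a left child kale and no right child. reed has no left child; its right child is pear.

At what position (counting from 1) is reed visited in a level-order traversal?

Level-order visits nodes level by level from the root, left to right within each level.
Level 0: lime
Level 1: fir, poppy
Level 2: lily, reed, teak
Level 3: tulip, pear
Level 4: fern, bay
Level 5: kale
Full level-order sequence: lime, fir, poppy, lily, reed, teak, tulip, pear, fern, bay, kale.

5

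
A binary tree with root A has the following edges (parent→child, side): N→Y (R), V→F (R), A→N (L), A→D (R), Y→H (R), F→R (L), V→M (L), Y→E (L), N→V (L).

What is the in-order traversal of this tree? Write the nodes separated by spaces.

M V R F N E Y H A D

In-order visits the left subtree, then the node, then the right subtree.
At A: go left to N.
  At N: go left to V.
    At V: go left to M.
      M is a leaf — visit M.
    Visit V.
    At V: go right to F.
      At F: go left to R.
        R is a leaf — visit R.
      Visit F.
      At F: no right child.
  Visit N.
  At N: go right to Y.
    At Y: go left to E.
      E is a leaf — visit E.
    Visit Y.
    At Y: go right to H.
      H is a leaf — visit H.
Visit A.
At A: go right to D.
  D is a leaf — visit D.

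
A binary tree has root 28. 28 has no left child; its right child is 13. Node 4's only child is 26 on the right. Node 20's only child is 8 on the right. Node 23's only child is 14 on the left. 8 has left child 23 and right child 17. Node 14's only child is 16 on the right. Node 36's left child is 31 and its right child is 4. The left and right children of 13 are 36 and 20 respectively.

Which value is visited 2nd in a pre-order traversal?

13

Pre-order visits the node, then its left subtree, then its right subtree.
Visit 28.
At 28: no left child.
At 28: go right to 13.
  Visit 13.
  At 13: go left to 36.
    Visit 36.
    At 36: go left to 31.
      31 is a leaf — visit 31.
    At 36: go right to 4.
      Visit 4.
      At 4: no left child.
      At 4: go right to 26.
        26 is a leaf — visit 26.
  At 13: go right to 20.
    Visit 20.
    At 20: no left child.
    At 20: go right to 8.
      Visit 8.
      At 8: go left to 23.
        Visit 23.
        At 23: go left to 14.
          Visit 14.
          At 14: no left child.
          At 14: go right to 16.
            16 is a leaf — visit 16.
        At 23: no right child.
      At 8: go right to 17.
        17 is a leaf — visit 17.
Full pre-order sequence: 28, 13, 36, 31, 4, 26, 20, 8, 23, 14, 16, 17.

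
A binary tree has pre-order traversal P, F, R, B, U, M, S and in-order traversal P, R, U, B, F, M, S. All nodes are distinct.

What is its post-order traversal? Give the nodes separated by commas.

U, B, R, S, M, F, P

The first element of pre-order is the root; it splits in-order into left and right subtrees.
Root P: left subtree has 0 nodes { }, right has 6 {R, U, B, F, M, S}.
  Root F: left subtree has 3 nodes {R, U, B}, right has 2 {M, S}.
    Root R: left subtree has 0 nodes { }, right has 2 {U, B}.
      Root B: left subtree has 1 node {U}, right has 0 { }.
    Root M: left subtree has 0 nodes { }, right has 1 {S}.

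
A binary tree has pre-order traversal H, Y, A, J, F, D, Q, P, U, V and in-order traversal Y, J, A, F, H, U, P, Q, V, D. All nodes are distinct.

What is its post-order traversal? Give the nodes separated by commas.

J, F, A, Y, U, P, V, Q, D, H

The first element of pre-order is the root; it splits in-order into left and right subtrees.
Root H: left subtree has 4 nodes {Y, J, A, F}, right has 5 {U, P, Q, V, D}.
  Root Y: left subtree has 0 nodes { }, right has 3 {J, A, F}.
    Root A: left subtree has 1 node {J}, right has 1 {F}.
  Root D: left subtree has 4 nodes {U, P, Q, V}, right has 0 { }.
    Root Q: left subtree has 2 nodes {U, P}, right has 1 {V}.
      Root P: left subtree has 1 node {U}, right has 0 { }.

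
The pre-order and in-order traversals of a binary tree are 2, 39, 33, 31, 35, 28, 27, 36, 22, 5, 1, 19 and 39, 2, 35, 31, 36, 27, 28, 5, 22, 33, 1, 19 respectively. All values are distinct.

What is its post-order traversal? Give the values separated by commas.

The first element of pre-order is the root; it splits in-order into left and right subtrees.
Root 2: left subtree has 1 node {39}, right has 10 {35, 31, 36, 27, 28, 5, 22, 33, 1, 19}.
  Root 33: left subtree has 7 nodes {35, 31, 36, 27, 28, 5, 22}, right has 2 {1, 19}.
    Root 31: left subtree has 1 node {35}, right has 5 {36, 27, 28, 5, 22}.
      Root 28: left subtree has 2 nodes {36, 27}, right has 2 {5, 22}.
        Root 27: left subtree has 1 node {36}, right has 0 { }.
        Root 22: left subtree has 1 node {5}, right has 0 { }.
    Root 1: left subtree has 0 nodes { }, right has 1 {19}.

39, 35, 36, 27, 5, 22, 28, 31, 19, 1, 33, 2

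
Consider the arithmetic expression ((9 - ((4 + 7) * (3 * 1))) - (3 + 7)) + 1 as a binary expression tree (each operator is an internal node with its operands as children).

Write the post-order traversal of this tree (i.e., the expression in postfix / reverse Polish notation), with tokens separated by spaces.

9 4 7 + 3 1 * * - 3 7 + - 1 +

Post-order on an expression tree gives postfix notation: for each operator, emit left operand, right operand, then the operator.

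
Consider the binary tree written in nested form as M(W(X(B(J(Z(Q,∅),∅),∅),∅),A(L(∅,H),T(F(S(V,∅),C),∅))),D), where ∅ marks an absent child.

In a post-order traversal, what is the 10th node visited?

Post-order visits the left subtree, then the right subtree, then the node.
At M: go left to W.
  At W: go left to X.
    At X: go left to B.
      At B: go left to J.
        At J: go left to Z.
          At Z: go left to Q.
            Q is a leaf — visit Q.
          At Z: no right child.
          Visit Z.
        At J: no right child.
        Visit J.
      At B: no right child.
      Visit B.
    At X: no right child.
    Visit X.
  At W: go right to A.
    At A: go left to L.
      At L: no left child.
      At L: go right to H.
        H is a leaf — visit H.
      Visit L.
    At A: go right to T.
      At T: go left to F.
        At F: go left to S.
          At S: go left to V.
            V is a leaf — visit V.
          At S: no right child.
          Visit S.
        At F: go right to C.
          C is a leaf — visit C.
        Visit F.
      At T: no right child.
      Visit T.
    Visit A.
  Visit W.
At M: go right to D.
  D is a leaf — visit D.
Visit M.
Full post-order sequence: Q, Z, J, B, X, H, L, V, S, C, F, T, A, W, D, M.

C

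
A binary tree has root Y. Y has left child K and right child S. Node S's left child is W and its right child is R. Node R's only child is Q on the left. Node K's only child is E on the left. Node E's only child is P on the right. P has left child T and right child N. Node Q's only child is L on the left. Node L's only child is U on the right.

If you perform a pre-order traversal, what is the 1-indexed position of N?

6

Pre-order visits the node, then its left subtree, then its right subtree.
Visit Y.
At Y: go left to K.
  Visit K.
  At K: go left to E.
    Visit E.
    At E: no left child.
    At E: go right to P.
      Visit P.
      At P: go left to T.
        T is a leaf — visit T.
      At P: go right to N.
        N is a leaf — visit N.
  At K: no right child.
At Y: go right to S.
  Visit S.
  At S: go left to W.
    W is a leaf — visit W.
  At S: go right to R.
    Visit R.
    At R: go left to Q.
      Visit Q.
      At Q: go left to L.
        Visit L.
        At L: no left child.
        At L: go right to U.
          U is a leaf — visit U.
      At Q: no right child.
    At R: no right child.
Full pre-order sequence: Y, K, E, P, T, N, S, W, R, Q, L, U.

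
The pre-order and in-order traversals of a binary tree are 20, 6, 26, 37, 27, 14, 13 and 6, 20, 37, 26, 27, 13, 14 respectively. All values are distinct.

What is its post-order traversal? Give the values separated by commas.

The first element of pre-order is the root; it splits in-order into left and right subtrees.
Root 20: left subtree has 1 node {6}, right has 5 {37, 26, 27, 13, 14}.
  Root 26: left subtree has 1 node {37}, right has 3 {27, 13, 14}.
    Root 27: left subtree has 0 nodes { }, right has 2 {13, 14}.
      Root 14: left subtree has 1 node {13}, right has 0 { }.

6, 37, 13, 14, 27, 26, 20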